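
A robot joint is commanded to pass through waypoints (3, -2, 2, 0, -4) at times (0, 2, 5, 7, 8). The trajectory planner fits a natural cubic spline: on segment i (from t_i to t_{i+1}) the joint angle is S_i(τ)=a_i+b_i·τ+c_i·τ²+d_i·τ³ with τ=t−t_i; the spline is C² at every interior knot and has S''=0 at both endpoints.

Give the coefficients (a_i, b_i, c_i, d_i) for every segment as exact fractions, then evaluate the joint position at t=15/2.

Δ: Δ0=-5/2, Δ1=4/3, Δ2=-1, Δ3=-4
row 1: diag=10, rhs=23; c'=3/10, d'=23/10
row 2: denom=10−3·3/10=91/10; d'=(-14−3·23/10)/(91/10)=-209/91
row 3: denom=6−2·20/91=506/91; d'=(-18−2·-209/91)/(506/91)=-610/253
back: M3=-610/253
back: M2=-209/91−20/91·-610/253=-447/253
back: M1=23/10−3/10·-447/253=716/253
M: M0=0, M1=716/253, M2=-447/253, M3=-610/253, M4=0
seg 0: a=3, c=M0/2=0, d=(M1−M0)/(6·2)=179/759, b=Δ0−h0·(2M0+M1)/6=-5227/1518
seg 1: a=-2, c=M1/2=358/253, d=(M2−M1)/(6·3)=-1163/4554, b=Δ1−h1·(2M1+M2)/6=-931/1518
seg 2: a=2, c=M2/2=-447/506, d=(M3−M2)/(6·2)=-163/3036, b=Δ2−h2·(2M2+M3)/6=745/759
seg 3: a=0, c=M3/2=-305/253, d=(M4−M3)/(6·1)=305/759, b=Δ3−h3·(2M3+M4)/6=-2426/759
t_q=15/2 → seg 3, τ=1/2; S=0+-2426/759·τ+-305/253·τ²+305/759·τ³=-3743/2024

  seg 0: a=3 b=-5227/1518 c=0 d=179/759
  seg 1: a=-2 b=-931/1518 c=358/253 d=-1163/4554
  seg 2: a=2 b=745/759 c=-447/506 d=-163/3036
  seg 3: a=0 b=-2426/759 c=-305/253 d=305/759
S(15/2) = -3743/2024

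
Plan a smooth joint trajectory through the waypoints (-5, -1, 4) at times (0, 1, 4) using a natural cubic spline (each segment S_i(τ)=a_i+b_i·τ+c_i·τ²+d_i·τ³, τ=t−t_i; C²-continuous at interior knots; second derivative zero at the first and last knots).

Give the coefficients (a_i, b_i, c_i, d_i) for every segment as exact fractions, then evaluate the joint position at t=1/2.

  seg 0: a=-5 b=103/24 c=0 d=-7/24
  seg 1: a=-1 b=41/12 c=-7/8 d=7/72
S(1/2) = -185/64

Δ: Δ0=4, Δ1=5/3
row 1: diag=8, rhs=-14; c'=3/8, d'=-7/4
back: M1=-7/4
M: M0=0, M1=-7/4, M2=0
seg 0: a=-5, c=M0/2=0, d=(M1−M0)/(6·1)=-7/24, b=Δ0−h0·(2M0+M1)/6=103/24
seg 1: a=-1, c=M1/2=-7/8, d=(M2−M1)/(6·3)=7/72, b=Δ1−h1·(2M1+M2)/6=41/12
t_q=1/2 → seg 0, τ=1/2; S=-5+103/24·τ+0·τ²+-7/24·τ³=-185/64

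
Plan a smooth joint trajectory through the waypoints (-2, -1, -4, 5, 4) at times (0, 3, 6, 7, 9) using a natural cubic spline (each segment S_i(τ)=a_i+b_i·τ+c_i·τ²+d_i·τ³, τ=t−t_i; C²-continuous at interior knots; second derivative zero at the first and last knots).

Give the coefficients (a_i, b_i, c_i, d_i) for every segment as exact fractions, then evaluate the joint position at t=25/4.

Δ: Δ0=1/3, Δ1=-1, Δ2=9, Δ3=-1/2
row 1: diag=12, rhs=-8; c'=1/4, d'=-2/3
row 2: denom=8−3·1/4=29/4; d'=(60−3·-2/3)/(29/4)=248/29
row 3: denom=6−1·4/29=170/29; d'=(-57−1·248/29)/(170/29)=-1901/170
back: M3=-1901/170
back: M2=248/29−4/29·-1901/170=858/85
back: M1=-2/3−1/4·858/85=-1627/510
M: M0=0, M1=-1627/510, M2=858/85, M3=-1901/170, M4=0
seg 0: a=-2, c=M0/2=0, d=(M1−M0)/(6·3)=-1627/9180, b=Δ0−h0·(2M0+M1)/6=1967/1020
seg 1: a=-1, c=M1/2=-1627/1020, d=(M2−M1)/(6·3)=1355/1836, b=Δ1−h1·(2M1+M2)/6=-1457/510
seg 2: a=-4, c=M2/2=429/85, d=(M3−M2)/(6·1)=-3617/1020, b=Δ2−h2·(2M2+M3)/6=7649/1020
seg 3: a=5, c=M3/2=-1901/340, d=(M4−M3)/(6·2)=1901/2040, b=Δ3−h3·(2M3+M4)/6=3547/510
t_q=25/4 → seg 2, τ=1/4; S=-4+7649/1020·τ+429/85·τ²+-3617/1020·τ³=-40587/21760

  seg 0: a=-2 b=1967/1020 c=0 d=-1627/9180
  seg 1: a=-1 b=-1457/510 c=-1627/1020 d=1355/1836
  seg 2: a=-4 b=7649/1020 c=429/85 d=-3617/1020
  seg 3: a=5 b=3547/510 c=-1901/340 d=1901/2040
S(25/4) = -40587/21760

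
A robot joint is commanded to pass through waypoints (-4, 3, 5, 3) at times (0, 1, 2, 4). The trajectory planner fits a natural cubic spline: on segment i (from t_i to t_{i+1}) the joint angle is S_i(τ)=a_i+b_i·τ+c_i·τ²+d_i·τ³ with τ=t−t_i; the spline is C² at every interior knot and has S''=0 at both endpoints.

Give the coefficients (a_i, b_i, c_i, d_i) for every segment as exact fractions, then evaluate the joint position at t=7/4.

  seg 0: a=-4 b=188/23 c=0 d=-27/23
  seg 1: a=3 b=107/23 c=-81/23 d=20/23
  seg 2: a=5 b=5/23 c=-21/23 d=7/46
S(7/4) = 39/8

Δ: Δ0=7, Δ1=2, Δ2=-1
row 1: diag=4, rhs=-30; c'=1/4, d'=-15/2
row 2: denom=6−1·1/4=23/4; d'=(-18−1·-15/2)/(23/4)=-42/23
back: M2=-42/23
back: M1=-15/2−1/4·-42/23=-162/23
M: M0=0, M1=-162/23, M2=-42/23, M3=0
seg 0: a=-4, c=M0/2=0, d=(M1−M0)/(6·1)=-27/23, b=Δ0−h0·(2M0+M1)/6=188/23
seg 1: a=3, c=M1/2=-81/23, d=(M2−M1)/(6·1)=20/23, b=Δ1−h1·(2M1+M2)/6=107/23
seg 2: a=5, c=M2/2=-21/23, d=(M3−M2)/(6·2)=7/46, b=Δ2−h2·(2M2+M3)/6=5/23
t_q=7/4 → seg 1, τ=3/4; S=3+107/23·τ+-81/23·τ²+20/23·τ³=39/8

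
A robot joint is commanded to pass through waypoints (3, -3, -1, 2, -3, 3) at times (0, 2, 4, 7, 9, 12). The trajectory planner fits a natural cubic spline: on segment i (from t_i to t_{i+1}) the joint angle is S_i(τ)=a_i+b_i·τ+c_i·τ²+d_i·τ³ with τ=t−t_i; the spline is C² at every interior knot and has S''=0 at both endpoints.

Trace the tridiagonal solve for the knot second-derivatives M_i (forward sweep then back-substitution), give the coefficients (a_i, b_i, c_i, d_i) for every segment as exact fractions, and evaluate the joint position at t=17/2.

  seg 0: a=3 b=-545/137 c=0 d=67/274
  seg 1: a=-3 b=-143/137 c=201/137 d=-61/274
  seg 2: a=-1 b=295/137 c=18/137 d=-212/1233
  seg 3: a=2 b=-233/137 c=-194/137 d=557/1096
  seg 4: a=-3 b=-347/274 c=895/548 d=-895/4932
S(17/2) = -17729/8768

Δ: Δ0=-3, Δ1=1, Δ2=1, Δ3=-5/2, Δ4=2
row 1: diag=8, rhs=24; c'=1/4, d'=3
row 2: denom=10−2·1/4=19/2; d'=(0−2·3)/(19/2)=-12/19
row 3: denom=10−3·6/19=172/19; d'=(-21−3·-12/19)/(172/19)=-363/172
row 4: denom=10−2·19/86=411/43; d'=(27−2·-363/172)/(411/43)=895/274
back: M4=895/274
back: M3=-363/172−19/86·895/274=-388/137
back: M2=-12/19−6/19·-388/137=36/137
back: M1=3−1/4·36/137=402/137
M: M0=0, M1=402/137, M2=36/137, M3=-388/137, M4=895/274, M5=0
seg 0: a=3, c=M0/2=0, d=(M1−M0)/(6·2)=67/274, b=Δ0−h0·(2M0+M1)/6=-545/137
seg 1: a=-3, c=M1/2=201/137, d=(M2−M1)/(6·2)=-61/274, b=Δ1−h1·(2M1+M2)/6=-143/137
seg 2: a=-1, c=M2/2=18/137, d=(M3−M2)/(6·3)=-212/1233, b=Δ2−h2·(2M2+M3)/6=295/137
seg 3: a=2, c=M3/2=-194/137, d=(M4−M3)/(6·2)=557/1096, b=Δ3−h3·(2M3+M4)/6=-233/137
seg 4: a=-3, c=M4/2=895/548, d=(M5−M4)/(6·3)=-895/4932, b=Δ4−h4·(2M4+M5)/6=-347/274
t_q=17/2 → seg 3, τ=3/2; S=2+-233/137·τ+-194/137·τ²+557/1096·τ³=-17729/8768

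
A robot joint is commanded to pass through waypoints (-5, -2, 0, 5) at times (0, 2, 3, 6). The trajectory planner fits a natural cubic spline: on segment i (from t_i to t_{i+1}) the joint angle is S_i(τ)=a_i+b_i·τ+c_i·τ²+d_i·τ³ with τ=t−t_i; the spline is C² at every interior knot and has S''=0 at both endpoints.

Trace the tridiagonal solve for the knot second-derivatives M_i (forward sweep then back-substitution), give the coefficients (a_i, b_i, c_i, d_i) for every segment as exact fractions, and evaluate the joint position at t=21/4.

  seg 0: a=-5 b=371/282 c=0 d=13/282
  seg 1: a=-2 b=527/282 c=13/47 d=-41/282
  seg 2: a=0 b=280/141 c=-15/94 d=5/282
S(21/4) = 23235/6016

Δ: Δ0=3/2, Δ1=2, Δ2=5/3
row 1: diag=6, rhs=3; c'=1/6, d'=1/2
row 2: denom=8−1·1/6=47/6; d'=(-2−1·1/2)/(47/6)=-15/47
back: M2=-15/47
back: M1=1/2−1/6·-15/47=26/47
M: M0=0, M1=26/47, M2=-15/47, M3=0
seg 0: a=-5, c=M0/2=0, d=(M1−M0)/(6·2)=13/282, b=Δ0−h0·(2M0+M1)/6=371/282
seg 1: a=-2, c=M1/2=13/47, d=(M2−M1)/(6·1)=-41/282, b=Δ1−h1·(2M1+M2)/6=527/282
seg 2: a=0, c=M2/2=-15/94, d=(M3−M2)/(6·3)=5/282, b=Δ2−h2·(2M2+M3)/6=280/141
t_q=21/4 → seg 2, τ=9/4; S=0+280/141·τ+-15/94·τ²+5/282·τ³=23235/6016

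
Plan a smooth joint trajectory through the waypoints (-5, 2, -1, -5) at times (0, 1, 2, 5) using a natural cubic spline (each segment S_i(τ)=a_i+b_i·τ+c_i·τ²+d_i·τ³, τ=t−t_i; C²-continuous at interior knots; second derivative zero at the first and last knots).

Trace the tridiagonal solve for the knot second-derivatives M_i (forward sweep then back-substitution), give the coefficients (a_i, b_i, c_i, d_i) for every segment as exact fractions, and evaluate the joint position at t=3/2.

  seg 0: a=-5 b=896/93 c=0 d=-245/93
  seg 1: a=2 b=161/93 c=-245/31 d=295/93
  seg 2: a=-1 b=-424/93 c=50/31 d=-50/279
S(3/2) = 319/248

Δ: Δ0=7, Δ1=-3, Δ2=-4/3
row 1: diag=4, rhs=-60; c'=1/4, d'=-15
row 2: denom=8−1·1/4=31/4; d'=(10−1·-15)/(31/4)=100/31
back: M2=100/31
back: M1=-15−1/4·100/31=-490/31
M: M0=0, M1=-490/31, M2=100/31, M3=0
seg 0: a=-5, c=M0/2=0, d=(M1−M0)/(6·1)=-245/93, b=Δ0−h0·(2M0+M1)/6=896/93
seg 1: a=2, c=M1/2=-245/31, d=(M2−M1)/(6·1)=295/93, b=Δ1−h1·(2M1+M2)/6=161/93
seg 2: a=-1, c=M2/2=50/31, d=(M3−M2)/(6·3)=-50/279, b=Δ2−h2·(2M2+M3)/6=-424/93
t_q=3/2 → seg 1, τ=1/2; S=2+161/93·τ+-245/31·τ²+295/93·τ³=319/248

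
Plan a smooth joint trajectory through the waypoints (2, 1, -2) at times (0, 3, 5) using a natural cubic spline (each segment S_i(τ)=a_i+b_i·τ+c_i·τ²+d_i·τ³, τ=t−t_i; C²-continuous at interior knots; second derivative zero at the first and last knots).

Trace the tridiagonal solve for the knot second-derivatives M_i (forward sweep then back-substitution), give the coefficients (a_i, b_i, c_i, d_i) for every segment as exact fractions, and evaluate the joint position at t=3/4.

  seg 0: a=2 b=1/60 c=0 d=-7/180
  seg 1: a=1 b=-31/30 c=-7/20 d=7/120
S(3/4) = 511/256

Δ: Δ0=-1/3, Δ1=-3/2
row 1: diag=10, rhs=-7; c'=1/5, d'=-7/10
back: M1=-7/10
M: M0=0, M1=-7/10, M2=0
seg 0: a=2, c=M0/2=0, d=(M1−M0)/(6·3)=-7/180, b=Δ0−h0·(2M0+M1)/6=1/60
seg 1: a=1, c=M1/2=-7/20, d=(M2−M1)/(6·2)=7/120, b=Δ1−h1·(2M1+M2)/6=-31/30
t_q=3/4 → seg 0, τ=3/4; S=2+1/60·τ+0·τ²+-7/180·τ³=511/256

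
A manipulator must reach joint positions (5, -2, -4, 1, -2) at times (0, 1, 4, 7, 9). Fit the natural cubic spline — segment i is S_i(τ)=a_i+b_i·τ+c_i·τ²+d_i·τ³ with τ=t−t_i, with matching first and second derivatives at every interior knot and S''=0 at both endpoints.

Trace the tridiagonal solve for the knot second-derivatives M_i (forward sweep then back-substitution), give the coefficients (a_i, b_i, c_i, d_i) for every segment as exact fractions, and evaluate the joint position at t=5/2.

  seg 0: a=5 b=-4127/532 c=0 d=403/532
  seg 1: a=-2 b=-1459/266 c=1209/532 d=-3191/14364
  seg 2: a=-4 b=1145/532 c=109/399 d=-2083/14364
  seg 3: a=1 b=-33/266 c=-549/532 d=183/1064
S(5/2) = -24957/4256

Δ: Δ0=-7, Δ1=-2/3, Δ2=5/3, Δ3=-3/2
row 1: diag=8, rhs=38; c'=3/8, d'=19/4
row 2: denom=12−3·3/8=87/8; d'=(14−3·19/4)/(87/8)=-2/87
row 3: denom=10−3·8/29=266/29; d'=(-19−3·-2/87)/(266/29)=-549/266
back: M3=-549/266
back: M2=-2/87−8/29·-549/266=218/399
back: M1=19/4−3/8·218/399=1209/266
M: M0=0, M1=1209/266, M2=218/399, M3=-549/266, M4=0
seg 0: a=5, c=M0/2=0, d=(M1−M0)/(6·1)=403/532, b=Δ0−h0·(2M0+M1)/6=-4127/532
seg 1: a=-2, c=M1/2=1209/532, d=(M2−M1)/(6·3)=-3191/14364, b=Δ1−h1·(2M1+M2)/6=-1459/266
seg 2: a=-4, c=M2/2=109/399, d=(M3−M2)/(6·3)=-2083/14364, b=Δ2−h2·(2M2+M3)/6=1145/532
seg 3: a=1, c=M3/2=-549/532, d=(M4−M3)/(6·2)=183/1064, b=Δ3−h3·(2M3+M4)/6=-33/266
t_q=5/2 → seg 1, τ=3/2; S=-2+-1459/266·τ+1209/532·τ²+-3191/14364·τ³=-24957/4256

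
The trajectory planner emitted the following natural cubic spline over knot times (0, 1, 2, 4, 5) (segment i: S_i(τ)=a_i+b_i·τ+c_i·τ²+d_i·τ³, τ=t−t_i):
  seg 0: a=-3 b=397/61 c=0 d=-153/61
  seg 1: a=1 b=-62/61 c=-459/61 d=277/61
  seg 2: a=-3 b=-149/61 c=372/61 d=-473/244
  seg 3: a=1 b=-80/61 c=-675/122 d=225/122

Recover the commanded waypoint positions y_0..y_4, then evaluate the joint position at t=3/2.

y_0=-3 y_1=1 y_2=-3 y_3=1 y_4=-4
S(3/2) = -401/488

y_0 = S_0(0) = a_0 = -3
y_1 = S_1(0) = a_1 = 1
y_2 = S_2(0) = a_2 = -3
y_3 = S_3(0) = a_3 = 1
y_4 = S_3(1) = -4
t_q=3/2 is in segment 1 (τ=1/2); S_1(τ)=-401/488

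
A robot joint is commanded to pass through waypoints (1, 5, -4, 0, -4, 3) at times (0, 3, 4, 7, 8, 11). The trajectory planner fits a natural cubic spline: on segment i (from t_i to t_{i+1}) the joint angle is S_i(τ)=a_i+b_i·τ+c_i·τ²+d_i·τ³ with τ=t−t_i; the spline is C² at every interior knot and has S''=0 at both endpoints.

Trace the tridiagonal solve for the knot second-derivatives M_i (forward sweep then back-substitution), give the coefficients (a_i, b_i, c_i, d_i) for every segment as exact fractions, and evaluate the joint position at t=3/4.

  seg 0: a=1 b=6770/1131 c=0 d=-1754/3393
  seg 1: a=5 b=-9016/1131 c=-1754/377 d=4099/1131
  seg 2: a=-4 b=-7243/1131 c=2345/377 d=-142/117
  seg 3: a=0 b=-2095/1131 c=-1773/377 d=2890/1131
  seg 4: a=-4 b=-4063/1131 c=1117/377 d=-1117/3393
S(3/4) = 63593/12064

Δ: Δ0=4/3, Δ1=-9, Δ2=4/3, Δ3=-4, Δ4=7/3
row 1: diag=8, rhs=-62; c'=1/8, d'=-31/4
row 2: denom=8−1·1/8=63/8; d'=(62−1·-31/4)/(63/8)=62/7
row 3: denom=8−3·8/21=48/7; d'=(-32−3·62/7)/(48/7)=-205/24
row 4: denom=8−1·7/48=377/48; d'=(38−1·-205/24)/(377/48)=2234/377
back: M4=2234/377
back: M3=-205/24−7/48·2234/377=-3546/377
back: M2=62/7−8/21·-3546/377=4690/377
back: M1=-31/4−1/8·4690/377=-3508/377
M: M0=0, M1=-3508/377, M2=4690/377, M3=-3546/377, M4=2234/377, M5=0
seg 0: a=1, c=M0/2=0, d=(M1−M0)/(6·3)=-1754/3393, b=Δ0−h0·(2M0+M1)/6=6770/1131
seg 1: a=5, c=M1/2=-1754/377, d=(M2−M1)/(6·1)=4099/1131, b=Δ1−h1·(2M1+M2)/6=-9016/1131
seg 2: a=-4, c=M2/2=2345/377, d=(M3−M2)/(6·3)=-142/117, b=Δ2−h2·(2M2+M3)/6=-7243/1131
seg 3: a=0, c=M3/2=-1773/377, d=(M4−M3)/(6·1)=2890/1131, b=Δ3−h3·(2M3+M4)/6=-2095/1131
seg 4: a=-4, c=M4/2=1117/377, d=(M5−M4)/(6·3)=-1117/3393, b=Δ4−h4·(2M4+M5)/6=-4063/1131
t_q=3/4 → seg 0, τ=3/4; S=1+6770/1131·τ+0·τ²+-1754/3393·τ³=63593/12064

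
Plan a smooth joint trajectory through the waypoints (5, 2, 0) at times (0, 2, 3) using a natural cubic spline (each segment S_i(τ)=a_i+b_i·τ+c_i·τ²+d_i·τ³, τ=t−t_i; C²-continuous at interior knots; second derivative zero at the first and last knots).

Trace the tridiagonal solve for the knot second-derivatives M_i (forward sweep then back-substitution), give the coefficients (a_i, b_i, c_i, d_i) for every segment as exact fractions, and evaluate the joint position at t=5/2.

Δ: Δ0=-3/2, Δ1=-2
row 1: diag=6, rhs=-3; c'=1/6, d'=-1/2
back: M1=-1/2
M: M0=0, M1=-1/2, M2=0
seg 0: a=5, c=M0/2=0, d=(M1−M0)/(6·2)=-1/24, b=Δ0−h0·(2M0+M1)/6=-4/3
seg 1: a=2, c=M1/2=-1/4, d=(M2−M1)/(6·1)=1/12, b=Δ1−h1·(2M1+M2)/6=-11/6
t_q=5/2 → seg 1, τ=1/2; S=2+-11/6·τ+-1/4·τ²+1/12·τ³=33/32

  seg 0: a=5 b=-4/3 c=0 d=-1/24
  seg 1: a=2 b=-11/6 c=-1/4 d=1/12
S(5/2) = 33/32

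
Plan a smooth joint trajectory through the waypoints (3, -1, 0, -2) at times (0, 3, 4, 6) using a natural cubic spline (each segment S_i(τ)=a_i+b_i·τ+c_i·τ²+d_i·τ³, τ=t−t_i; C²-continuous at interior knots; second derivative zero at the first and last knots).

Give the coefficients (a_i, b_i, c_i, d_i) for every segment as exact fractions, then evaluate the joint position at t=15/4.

  seg 0: a=3 b=-332/141 c=0 d=16/141
  seg 1: a=-1 b=100/141 c=48/47 d=-103/141
  seg 2: a=0 b=79/141 c=-55/47 d=55/282
S(15/4) = -607/3008

Δ: Δ0=-4/3, Δ1=1, Δ2=-1
row 1: diag=8, rhs=14; c'=1/8, d'=7/4
row 2: denom=6−1·1/8=47/8; d'=(-12−1·7/4)/(47/8)=-110/47
back: M2=-110/47
back: M1=7/4−1/8·-110/47=96/47
M: M0=0, M1=96/47, M2=-110/47, M3=0
seg 0: a=3, c=M0/2=0, d=(M1−M0)/(6·3)=16/141, b=Δ0−h0·(2M0+M1)/6=-332/141
seg 1: a=-1, c=M1/2=48/47, d=(M2−M1)/(6·1)=-103/141, b=Δ1−h1·(2M1+M2)/6=100/141
seg 2: a=0, c=M2/2=-55/47, d=(M3−M2)/(6·2)=55/282, b=Δ2−h2·(2M2+M3)/6=79/141
t_q=15/4 → seg 1, τ=3/4; S=-1+100/141·τ+48/47·τ²+-103/141·τ³=-607/3008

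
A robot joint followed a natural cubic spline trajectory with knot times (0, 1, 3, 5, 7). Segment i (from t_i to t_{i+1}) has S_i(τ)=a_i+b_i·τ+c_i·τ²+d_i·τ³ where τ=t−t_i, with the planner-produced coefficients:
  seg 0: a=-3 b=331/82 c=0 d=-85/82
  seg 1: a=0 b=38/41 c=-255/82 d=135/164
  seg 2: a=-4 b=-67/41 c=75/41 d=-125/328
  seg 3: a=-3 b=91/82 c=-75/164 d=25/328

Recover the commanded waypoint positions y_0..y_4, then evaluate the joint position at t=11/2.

y_0=-3 y_1=0 y_2=-4 y_3=-3 y_4=-2
S(11/2) = -6691/2624

y_0 = S_0(0) = a_0 = -3
y_1 = S_1(0) = a_1 = 0
y_2 = S_2(0) = a_2 = -4
y_3 = S_3(0) = a_3 = -3
y_4 = S_3(2) = -2
t_q=11/2 is in segment 3 (τ=1/2); S_3(τ)=-6691/2624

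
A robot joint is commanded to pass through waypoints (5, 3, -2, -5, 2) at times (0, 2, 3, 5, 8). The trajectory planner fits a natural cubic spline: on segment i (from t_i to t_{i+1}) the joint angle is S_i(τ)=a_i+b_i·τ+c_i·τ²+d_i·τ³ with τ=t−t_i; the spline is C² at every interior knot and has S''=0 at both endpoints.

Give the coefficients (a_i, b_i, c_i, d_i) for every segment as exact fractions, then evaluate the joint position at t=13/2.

  seg 0: a=5 b=265/489 c=0 d=-377/978
  seg 1: a=3 b=-1997/489 c=-377/163 d=683/489
  seg 2: a=-2 b=-2210/489 c=306/163 d=-719/3912
  seg 3: a=-5 b=767/978 c=505/652 d=-505/5868
S(13/2) = -12369/5216

Δ: Δ0=-1, Δ1=-5, Δ2=-3/2, Δ3=7/3
row 1: diag=6, rhs=-24; c'=1/6, d'=-4
row 2: denom=6−1·1/6=35/6; d'=(21−1·-4)/(35/6)=30/7
row 3: denom=10−2·12/35=326/35; d'=(23−2·30/7)/(326/35)=505/326
back: M3=505/326
back: M2=30/7−12/35·505/326=612/163
back: M1=-4−1/6·612/163=-754/163
M: M0=0, M1=-754/163, M2=612/163, M3=505/326, M4=0
seg 0: a=5, c=M0/2=0, d=(M1−M0)/(6·2)=-377/978, b=Δ0−h0·(2M0+M1)/6=265/489
seg 1: a=3, c=M1/2=-377/163, d=(M2−M1)/(6·1)=683/489, b=Δ1−h1·(2M1+M2)/6=-1997/489
seg 2: a=-2, c=M2/2=306/163, d=(M3−M2)/(6·2)=-719/3912, b=Δ2−h2·(2M2+M3)/6=-2210/489
seg 3: a=-5, c=M3/2=505/652, d=(M4−M3)/(6·3)=-505/5868, b=Δ3−h3·(2M3+M4)/6=767/978
t_q=13/2 → seg 3, τ=3/2; S=-5+767/978·τ+505/652·τ²+-505/5868·τ³=-12369/5216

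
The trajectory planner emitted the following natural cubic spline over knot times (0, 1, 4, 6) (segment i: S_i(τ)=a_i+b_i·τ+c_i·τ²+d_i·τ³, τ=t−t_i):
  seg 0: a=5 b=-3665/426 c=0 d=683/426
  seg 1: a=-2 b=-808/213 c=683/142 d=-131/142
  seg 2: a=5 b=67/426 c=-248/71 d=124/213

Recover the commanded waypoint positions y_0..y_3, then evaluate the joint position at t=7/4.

y_0 = S_0(0) = a_0 = 5
y_1 = S_1(0) = a_1 = -2
y_2 = S_2(0) = a_2 = 5
y_3 = S_2(2) = -4
t_q=7/4 is in segment 1 (τ=3/4); S_1(τ)=-22981/9088

y_0=5 y_1=-2 y_2=5 y_3=-4
S(7/4) = -22981/9088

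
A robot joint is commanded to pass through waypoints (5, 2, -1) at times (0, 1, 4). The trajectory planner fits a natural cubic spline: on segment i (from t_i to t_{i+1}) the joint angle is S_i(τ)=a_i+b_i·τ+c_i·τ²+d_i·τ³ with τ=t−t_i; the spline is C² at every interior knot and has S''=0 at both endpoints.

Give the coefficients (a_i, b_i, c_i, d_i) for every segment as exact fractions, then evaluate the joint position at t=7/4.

  seg 0: a=5 b=-13/4 c=0 d=1/4
  seg 1: a=2 b=-5/2 c=3/4 d=-1/12
S(7/4) = 131/256

Δ: Δ0=-3, Δ1=-1
row 1: diag=8, rhs=12; c'=3/8, d'=3/2
back: M1=3/2
M: M0=0, M1=3/2, M2=0
seg 0: a=5, c=M0/2=0, d=(M1−M0)/(6·1)=1/4, b=Δ0−h0·(2M0+M1)/6=-13/4
seg 1: a=2, c=M1/2=3/4, d=(M2−M1)/(6·3)=-1/12, b=Δ1−h1·(2M1+M2)/6=-5/2
t_q=7/4 → seg 1, τ=3/4; S=2+-5/2·τ+3/4·τ²+-1/12·τ³=131/256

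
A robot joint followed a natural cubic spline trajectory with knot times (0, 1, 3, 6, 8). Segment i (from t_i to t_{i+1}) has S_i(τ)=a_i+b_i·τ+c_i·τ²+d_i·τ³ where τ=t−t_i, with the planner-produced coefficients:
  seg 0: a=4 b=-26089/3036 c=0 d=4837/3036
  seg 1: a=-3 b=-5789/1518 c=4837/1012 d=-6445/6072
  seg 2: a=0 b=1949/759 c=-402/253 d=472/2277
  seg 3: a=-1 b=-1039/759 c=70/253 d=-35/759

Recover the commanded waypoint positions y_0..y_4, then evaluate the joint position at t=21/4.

y_0 = S_0(0) = a_0 = 4
y_1 = S_1(0) = a_1 = -3
y_2 = S_2(0) = a_2 = 0
y_3 = S_3(0) = a_3 = -1
y_4 = S_3(2) = -3
t_q=21/4 is in segment 2 (τ=9/4); S_2(τ)=24/253

y_0=4 y_1=-3 y_2=0 y_3=-1 y_4=-3
S(21/4) = 24/253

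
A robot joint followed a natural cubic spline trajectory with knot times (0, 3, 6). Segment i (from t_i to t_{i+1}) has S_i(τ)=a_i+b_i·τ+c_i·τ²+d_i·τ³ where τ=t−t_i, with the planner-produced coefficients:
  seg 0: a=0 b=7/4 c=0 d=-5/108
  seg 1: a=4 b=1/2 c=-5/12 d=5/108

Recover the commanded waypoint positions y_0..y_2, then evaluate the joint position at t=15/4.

y_0 = S_0(0) = a_0 = 0
y_1 = S_1(0) = a_1 = 4
y_2 = S_1(3) = 3
t_q=15/4 is in segment 1 (τ=3/4); S_1(τ)=1065/256

y_0=0 y_1=4 y_2=3
S(15/4) = 1065/256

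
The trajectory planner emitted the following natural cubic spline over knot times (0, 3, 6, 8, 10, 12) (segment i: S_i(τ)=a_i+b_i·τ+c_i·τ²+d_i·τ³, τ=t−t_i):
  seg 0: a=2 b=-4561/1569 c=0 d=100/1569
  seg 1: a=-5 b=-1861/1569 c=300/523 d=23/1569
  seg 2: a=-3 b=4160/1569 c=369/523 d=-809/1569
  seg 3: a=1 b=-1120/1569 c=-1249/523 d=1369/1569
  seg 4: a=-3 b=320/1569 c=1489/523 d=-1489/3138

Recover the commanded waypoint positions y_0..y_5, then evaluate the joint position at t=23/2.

y_0=2 y_1=-5 y_2=-3 y_3=1 y_4=-3 y_5=5
S(23/2) = 17659/8368

y_0 = S_0(0) = a_0 = 2
y_1 = S_1(0) = a_1 = -5
y_2 = S_2(0) = a_2 = -3
y_3 = S_3(0) = a_3 = 1
y_4 = S_4(0) = a_4 = -3
y_5 = S_4(2) = 5
t_q=23/2 is in segment 4 (τ=3/2); S_4(τ)=17659/8368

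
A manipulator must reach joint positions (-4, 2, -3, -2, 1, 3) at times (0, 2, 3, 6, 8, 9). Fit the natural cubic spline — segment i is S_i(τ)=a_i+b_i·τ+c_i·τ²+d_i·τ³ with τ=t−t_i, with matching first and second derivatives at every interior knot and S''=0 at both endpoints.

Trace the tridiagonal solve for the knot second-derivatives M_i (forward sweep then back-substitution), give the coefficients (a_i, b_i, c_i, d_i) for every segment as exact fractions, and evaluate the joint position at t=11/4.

Δ: Δ0=3, Δ1=-5, Δ2=1/3, Δ3=3/2, Δ4=2
row 1: diag=6, rhs=-48; c'=1/6, d'=-8
row 2: denom=8−1·1/6=47/6; d'=(32−1·-8)/(47/6)=240/47
row 3: denom=10−3·18/47=416/47; d'=(7−3·240/47)/(416/47)=-391/416
row 4: denom=6−2·47/208=577/104; d'=(3−2·-391/416)/(577/104)=1015/1154
back: M4=1015/1154
back: M3=-391/416−47/208·1015/1154=-657/577
back: M2=240/47−18/47·-657/577=3198/577
back: M1=-8−1/6·3198/577=-5149/577
M: M0=0, M1=-5149/577, M2=3198/577, M3=-657/577, M4=1015/1154, M5=0
seg 0: a=-4, c=M0/2=0, d=(M1−M0)/(6·2)=-5149/6924, b=Δ0−h0·(2M0+M1)/6=10342/1731
seg 1: a=2, c=M1/2=-5149/1154, d=(M2−M1)/(6·1)=8347/3462, b=Δ1−h1·(2M1+M2)/6=-5105/1731
seg 2: a=-3, c=M2/2=1599/577, d=(M3−M2)/(6·3)=-1285/3462, b=Δ2−h2·(2M2+M3)/6=-16063/3462
seg 3: a=-2, c=M3/2=-657/1154, d=(M4−M3)/(6·2)=2329/13848, b=Δ3−h3·(2M3+M4)/6=3403/1731
seg 4: a=1, c=M4/2=1015/2308, d=(M5−M4)/(6·1)=-1015/6924, b=Δ4−h4·(2M4+M5)/6=5909/3462
t_q=11/4 → seg 1, τ=3/4; S=2+-5105/1731·τ+-5149/1154·τ²+8347/3462·τ³=-125889/73856

  seg 0: a=-4 b=10342/1731 c=0 d=-5149/6924
  seg 1: a=2 b=-5105/1731 c=-5149/1154 d=8347/3462
  seg 2: a=-3 b=-16063/3462 c=1599/577 d=-1285/3462
  seg 3: a=-2 b=3403/1731 c=-657/1154 d=2329/13848
  seg 4: a=1 b=5909/3462 c=1015/2308 d=-1015/6924
S(11/4) = -125889/73856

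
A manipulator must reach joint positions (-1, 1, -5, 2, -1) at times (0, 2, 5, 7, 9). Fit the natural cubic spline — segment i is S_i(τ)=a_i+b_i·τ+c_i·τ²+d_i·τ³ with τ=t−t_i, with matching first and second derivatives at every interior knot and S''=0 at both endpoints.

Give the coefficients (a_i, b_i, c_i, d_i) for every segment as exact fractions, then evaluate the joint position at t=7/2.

Δ: Δ0=1, Δ1=-2, Δ2=7/2, Δ3=-3/2
row 1: diag=10, rhs=-18; c'=3/10, d'=-9/5
row 2: denom=10−3·3/10=91/10; d'=(33−3·-9/5)/(91/10)=384/91
row 3: denom=8−2·20/91=688/91; d'=(-30−2·384/91)/(688/91)=-1749/344
back: M3=-1749/344
back: M2=384/91−20/91·-1749/344=459/86
back: M1=-9/5−3/10·459/86=-585/172
M: M0=0, M1=-585/172, M2=459/86, M3=-1749/344, M4=0
seg 0: a=-1, c=M0/2=0, d=(M1−M0)/(6·2)=-195/688, b=Δ0−h0·(2M0+M1)/6=367/172
seg 1: a=1, c=M1/2=-585/344, d=(M2−M1)/(6·3)=167/344, b=Δ1−h1·(2M1+M2)/6=-109/86
seg 2: a=-5, c=M2/2=459/172, d=(M3−M2)/(6·2)=-1195/1376, b=Δ2−h2·(2M2+M3)/6=563/344
seg 3: a=2, c=M3/2=-1749/688, d=(M4−M3)/(6·2)=583/1376, b=Δ3−h3·(2M3+M4)/6=325/172
t_q=7/2 → seg 1, τ=3/2; S=1+-109/86·τ+-585/344·τ²+167/344·τ³=-8501/2752

  seg 0: a=-1 b=367/172 c=0 d=-195/688
  seg 1: a=1 b=-109/86 c=-585/344 d=167/344
  seg 2: a=-5 b=563/344 c=459/172 d=-1195/1376
  seg 3: a=2 b=325/172 c=-1749/688 d=583/1376
S(7/2) = -8501/2752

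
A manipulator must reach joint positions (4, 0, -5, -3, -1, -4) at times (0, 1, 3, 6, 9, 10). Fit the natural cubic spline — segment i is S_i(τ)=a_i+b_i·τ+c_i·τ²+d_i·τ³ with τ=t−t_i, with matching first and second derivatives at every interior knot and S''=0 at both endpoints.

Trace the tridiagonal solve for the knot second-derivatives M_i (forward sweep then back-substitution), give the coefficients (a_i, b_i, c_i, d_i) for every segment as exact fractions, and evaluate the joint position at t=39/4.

  seg 0: a=4 b=-2309/555 c=0 d=89/555
  seg 1: a=0 b=-2042/555 c=89/185 d=241/4440
  seg 2: a=-5 b=-245/222 c=597/740 d=-13/180
  seg 3: a=-3 b=3967/2220 c=29/185 d=-1177/6660
  seg 4: a=-1 b=-2269/1110 c=-1061/740 d=1061/2220
S(39/4) = -29723/9472

Δ: Δ0=-4, Δ1=-5/2, Δ2=2/3, Δ3=2/3, Δ4=-3
row 1: diag=6, rhs=9; c'=1/3, d'=3/2
row 2: denom=10−2·1/3=28/3; d'=(19−2·3/2)/(28/3)=12/7
row 3: denom=12−3·9/28=309/28; d'=(0−3·12/7)/(309/28)=-48/103
row 4: denom=8−3·28/103=740/103; d'=(-22−3·-48/103)/(740/103)=-1061/370
back: M4=-1061/370
back: M3=-48/103−28/103·-1061/370=58/185
back: M2=12/7−9/28·58/185=597/370
back: M1=3/2−1/3·597/370=178/185
M: M0=0, M1=178/185, M2=597/370, M3=58/185, M4=-1061/370, M5=0
seg 0: a=4, c=M0/2=0, d=(M1−M0)/(6·1)=89/555, b=Δ0−h0·(2M0+M1)/6=-2309/555
seg 1: a=0, c=M1/2=89/185, d=(M2−M1)/(6·2)=241/4440, b=Δ1−h1·(2M1+M2)/6=-2042/555
seg 2: a=-5, c=M2/2=597/740, d=(M3−M2)/(6·3)=-13/180, b=Δ2−h2·(2M2+M3)/6=-245/222
seg 3: a=-3, c=M3/2=29/185, d=(M4−M3)/(6·3)=-1177/6660, b=Δ3−h3·(2M3+M4)/6=3967/2220
seg 4: a=-1, c=M4/2=-1061/740, d=(M5−M4)/(6·1)=1061/2220, b=Δ4−h4·(2M4+M5)/6=-2269/1110
t_q=39/4 → seg 4, τ=3/4; S=-1+-2269/1110·τ+-1061/740·τ²+1061/2220·τ³=-29723/9472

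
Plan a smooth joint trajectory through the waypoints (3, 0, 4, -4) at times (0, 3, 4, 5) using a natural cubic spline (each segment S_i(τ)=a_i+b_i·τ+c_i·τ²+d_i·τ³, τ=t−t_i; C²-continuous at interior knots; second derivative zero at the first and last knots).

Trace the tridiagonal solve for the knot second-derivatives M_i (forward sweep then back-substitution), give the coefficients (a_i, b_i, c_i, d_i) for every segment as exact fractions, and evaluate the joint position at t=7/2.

Δ: Δ0=-1, Δ1=4, Δ2=-8
row 1: diag=8, rhs=30; c'=1/8, d'=15/4
row 2: denom=4−1·1/8=31/8; d'=(-72−1·15/4)/(31/8)=-606/31
back: M2=-606/31
back: M1=15/4−1/8·-606/31=192/31
M: M0=0, M1=192/31, M2=-606/31, M3=0
seg 0: a=3, c=M0/2=0, d=(M1−M0)/(6·3)=32/93, b=Δ0−h0·(2M0+M1)/6=-127/31
seg 1: a=0, c=M1/2=96/31, d=(M2−M1)/(6·1)=-133/31, b=Δ1−h1·(2M1+M2)/6=161/31
seg 2: a=4, c=M2/2=-303/31, d=(M3−M2)/(6·1)=101/31, b=Δ2−h2·(2M2+M3)/6=-46/31
t_q=7/2 → seg 1, τ=1/2; S=0+161/31·τ+96/31·τ²+-133/31·τ³=703/248

  seg 0: a=3 b=-127/31 c=0 d=32/93
  seg 1: a=0 b=161/31 c=96/31 d=-133/31
  seg 2: a=4 b=-46/31 c=-303/31 d=101/31
S(7/2) = 703/248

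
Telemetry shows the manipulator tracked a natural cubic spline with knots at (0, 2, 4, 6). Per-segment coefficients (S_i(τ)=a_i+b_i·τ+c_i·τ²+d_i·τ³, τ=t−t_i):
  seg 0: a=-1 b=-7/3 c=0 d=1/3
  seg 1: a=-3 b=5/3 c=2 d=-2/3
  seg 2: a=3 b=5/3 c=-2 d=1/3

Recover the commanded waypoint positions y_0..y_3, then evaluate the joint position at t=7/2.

y_0 = S_0(0) = a_0 = -1
y_1 = S_1(0) = a_1 = -3
y_2 = S_2(0) = a_2 = 3
y_3 = S_2(2) = 1
t_q=7/2 is in segment 1 (τ=3/2); S_1(τ)=7/4

y_0=-1 y_1=-3 y_2=3 y_3=1
S(7/2) = 7/4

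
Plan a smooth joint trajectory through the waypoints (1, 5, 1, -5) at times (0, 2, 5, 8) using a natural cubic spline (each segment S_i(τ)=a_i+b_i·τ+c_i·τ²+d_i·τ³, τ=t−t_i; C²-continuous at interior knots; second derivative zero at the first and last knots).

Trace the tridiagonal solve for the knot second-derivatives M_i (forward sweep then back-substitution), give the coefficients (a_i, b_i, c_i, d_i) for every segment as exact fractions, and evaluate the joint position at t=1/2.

Δ: Δ0=2, Δ1=-4/3, Δ2=-2
row 1: diag=10, rhs=-20; c'=3/10, d'=-2
row 2: denom=12−3·3/10=111/10; d'=(-4−3·-2)/(111/10)=20/111
back: M2=20/111
back: M1=-2−3/10·20/111=-76/37
M: M0=0, M1=-76/37, M2=20/111, M3=0
seg 0: a=1, c=M0/2=0, d=(M1−M0)/(6·2)=-19/111, b=Δ0−h0·(2M0+M1)/6=298/111
seg 1: a=5, c=M1/2=-38/37, d=(M2−M1)/(6·3)=124/999, b=Δ1−h1·(2M1+M2)/6=70/111
seg 2: a=1, c=M2/2=10/111, d=(M3−M2)/(6·3)=-10/999, b=Δ2−h2·(2M2+M3)/6=-242/111
t_q=1/2 → seg 0, τ=1/2; S=1+298/111·τ+0·τ²+-19/111·τ³=687/296

  seg 0: a=1 b=298/111 c=0 d=-19/111
  seg 1: a=5 b=70/111 c=-38/37 d=124/999
  seg 2: a=1 b=-242/111 c=10/111 d=-10/999
S(1/2) = 687/296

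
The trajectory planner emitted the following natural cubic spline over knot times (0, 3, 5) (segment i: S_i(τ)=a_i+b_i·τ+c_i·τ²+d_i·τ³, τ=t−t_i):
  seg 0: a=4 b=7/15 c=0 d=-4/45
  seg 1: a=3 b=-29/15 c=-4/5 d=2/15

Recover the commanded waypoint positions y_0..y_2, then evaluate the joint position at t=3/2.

y_0 = S_0(0) = a_0 = 4
y_1 = S_1(0) = a_1 = 3
y_2 = S_1(2) = -3
t_q=3/2 is in segment 0 (τ=3/2); S_0(τ)=22/5

y_0=4 y_1=3 y_2=-3
S(3/2) = 22/5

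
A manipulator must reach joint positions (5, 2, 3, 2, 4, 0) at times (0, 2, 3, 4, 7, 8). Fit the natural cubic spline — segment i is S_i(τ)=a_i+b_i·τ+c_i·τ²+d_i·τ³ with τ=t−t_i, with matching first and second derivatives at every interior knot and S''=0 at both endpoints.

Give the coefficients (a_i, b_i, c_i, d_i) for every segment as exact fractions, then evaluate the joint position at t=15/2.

Δ: Δ0=-3/2, Δ1=1, Δ2=-1, Δ3=2/3, Δ4=-4
row 1: diag=6, rhs=15; c'=1/6, d'=5/2
row 2: denom=4−1·1/6=23/6; d'=(-12−1·5/2)/(23/6)=-87/23
row 3: denom=8−1·6/23=178/23; d'=(10−1·-87/23)/(178/23)=317/178
row 4: denom=8−3·69/178=1217/178; d'=(-28−3·317/178)/(1217/178)=-5935/1217
back: M4=-5935/1217
back: M3=317/178−69/178·-5935/1217=4468/1217
back: M2=-87/23−6/23·4468/1217=-5769/1217
back: M1=5/2−1/6·-5769/1217=4004/1217
M: M0=0, M1=4004/1217, M2=-5769/1217, M3=4468/1217, M4=-5935/1217, M5=0
seg 0: a=5, c=M0/2=0, d=(M1−M0)/(6·2)=1001/3651, b=Δ0−h0·(2M0+M1)/6=-18961/7302
seg 1: a=2, c=M1/2=2002/1217, d=(M2−M1)/(6·1)=-9773/7302, b=Δ1−h1·(2M1+M2)/6=5063/7302
seg 2: a=3, c=M2/2=-5769/2434, d=(M3−M2)/(6·1)=10237/7302, b=Δ2−h2·(2M2+M3)/6=-116/3651
seg 3: a=2, c=M3/2=2234/1217, d=(M4−M3)/(6·3)=-10403/21906, b=Δ3−h3·(2M3+M4)/6=-4135/7302
seg 4: a=4, c=M4/2=-5935/2434, d=(M5−M4)/(6·1)=5935/7302, b=Δ4−h4·(2M4+M5)/6=-8669/3651
t_q=15/2 → seg 4, τ=1/2; S=4+-8669/3651·τ+-5935/2434·τ²+5935/7302·τ³=44879/19472

  seg 0: a=5 b=-18961/7302 c=0 d=1001/3651
  seg 1: a=2 b=5063/7302 c=2002/1217 d=-9773/7302
  seg 2: a=3 b=-116/3651 c=-5769/2434 d=10237/7302
  seg 3: a=2 b=-4135/7302 c=2234/1217 d=-10403/21906
  seg 4: a=4 b=-8669/3651 c=-5935/2434 d=5935/7302
S(15/2) = 44879/19472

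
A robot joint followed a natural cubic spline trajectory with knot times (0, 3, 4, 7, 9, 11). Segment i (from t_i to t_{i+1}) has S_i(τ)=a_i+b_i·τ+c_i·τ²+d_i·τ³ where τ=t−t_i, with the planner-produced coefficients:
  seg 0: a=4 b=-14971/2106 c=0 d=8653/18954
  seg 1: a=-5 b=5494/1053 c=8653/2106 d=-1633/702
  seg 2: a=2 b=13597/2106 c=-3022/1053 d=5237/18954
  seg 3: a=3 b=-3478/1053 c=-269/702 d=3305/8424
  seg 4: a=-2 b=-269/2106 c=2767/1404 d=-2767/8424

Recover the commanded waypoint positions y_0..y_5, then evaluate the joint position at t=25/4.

y_0 = S_0(0) = a_0 = 4
y_1 = S_1(0) = a_1 = -5
y_2 = S_2(0) = a_2 = 2
y_3 = S_3(0) = a_3 = 3
y_4 = S_4(0) = a_4 = -2
y_5 = S_4(2) = 3
t_q=25/4 is in segment 2 (τ=9/4); S_2(τ)=77053/14976

y_0=4 y_1=-5 y_2=2 y_3=3 y_4=-2 y_5=3
S(25/4) = 77053/14976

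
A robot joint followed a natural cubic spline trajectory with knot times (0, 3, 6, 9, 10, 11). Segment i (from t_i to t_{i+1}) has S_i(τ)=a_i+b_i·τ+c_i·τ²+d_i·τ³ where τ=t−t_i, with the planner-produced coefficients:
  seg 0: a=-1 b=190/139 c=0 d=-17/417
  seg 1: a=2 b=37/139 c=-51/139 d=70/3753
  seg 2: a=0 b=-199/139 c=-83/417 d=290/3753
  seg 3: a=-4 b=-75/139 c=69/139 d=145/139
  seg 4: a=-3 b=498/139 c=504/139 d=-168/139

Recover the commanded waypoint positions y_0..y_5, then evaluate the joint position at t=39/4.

y_0 = S_0(0) = a_0 = -1
y_1 = S_1(0) = a_1 = 2
y_2 = S_2(0) = a_2 = 0
y_3 = S_3(0) = a_3 = -4
y_4 = S_4(0) = a_4 = -3
y_5 = S_4(1) = 3
t_q=39/4 is in segment 3 (τ=3/4); S_3(τ)=-32785/8896

y_0=-1 y_1=2 y_2=0 y_3=-4 y_4=-3 y_5=3
S(39/4) = -32785/8896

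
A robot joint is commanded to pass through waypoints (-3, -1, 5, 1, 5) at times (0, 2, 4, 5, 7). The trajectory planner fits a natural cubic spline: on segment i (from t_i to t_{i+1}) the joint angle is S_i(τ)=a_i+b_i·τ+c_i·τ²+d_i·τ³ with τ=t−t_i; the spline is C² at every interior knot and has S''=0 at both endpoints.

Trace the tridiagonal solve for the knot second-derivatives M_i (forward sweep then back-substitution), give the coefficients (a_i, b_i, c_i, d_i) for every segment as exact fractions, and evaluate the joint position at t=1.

Δ: Δ0=1, Δ1=3, Δ2=-4, Δ3=2
row 1: diag=8, rhs=12; c'=1/4, d'=3/2
row 2: denom=6−2·1/4=11/2; d'=(-42−2·3/2)/(11/2)=-90/11
row 3: denom=6−1·2/11=64/11; d'=(36−1·-90/11)/(64/11)=243/32
back: M3=243/32
back: M2=-90/11−2/11·243/32=-153/16
back: M1=3/2−1/4·-153/16=249/64
M: M0=0, M1=249/64, M2=-153/16, M3=243/32, M4=0
seg 0: a=-3, c=M0/2=0, d=(M1−M0)/(6·2)=83/256, b=Δ0−h0·(2M0+M1)/6=-19/64
seg 1: a=-1, c=M1/2=249/128, d=(M2−M1)/(6·2)=-287/256, b=Δ1−h1·(2M1+M2)/6=115/32
seg 2: a=5, c=M2/2=-153/32, d=(M3−M2)/(6·1)=183/64, b=Δ2−h2·(2M2+M3)/6=-133/64
seg 3: a=1, c=M3/2=243/64, d=(M4−M3)/(6·2)=-81/128, b=Δ3−h3·(2M3+M4)/6=-49/16
t_q=1 → seg 0, τ=1; S=-3+-19/64·τ+0·τ²+83/256·τ³=-761/256

  seg 0: a=-3 b=-19/64 c=0 d=83/256
  seg 1: a=-1 b=115/32 c=249/128 d=-287/256
  seg 2: a=5 b=-133/64 c=-153/32 d=183/64
  seg 3: a=1 b=-49/16 c=243/64 d=-81/128
S(1) = -761/256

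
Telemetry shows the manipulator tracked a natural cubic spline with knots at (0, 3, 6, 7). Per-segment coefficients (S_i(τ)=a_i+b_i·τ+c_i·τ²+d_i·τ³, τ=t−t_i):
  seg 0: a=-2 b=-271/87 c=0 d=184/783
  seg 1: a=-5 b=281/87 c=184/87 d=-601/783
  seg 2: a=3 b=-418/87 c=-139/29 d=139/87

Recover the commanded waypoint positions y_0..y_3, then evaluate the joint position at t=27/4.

y_0 = S_0(0) = a_0 = -2
y_1 = S_1(0) = a_1 = -5
y_2 = S_2(0) = a_2 = 3
y_3 = S_2(1) = -5
t_q=27/4 is in segment 2 (τ=3/4); S_2(τ)=-4873/1856

y_0=-2 y_1=-5 y_2=3 y_3=-5
S(27/4) = -4873/1856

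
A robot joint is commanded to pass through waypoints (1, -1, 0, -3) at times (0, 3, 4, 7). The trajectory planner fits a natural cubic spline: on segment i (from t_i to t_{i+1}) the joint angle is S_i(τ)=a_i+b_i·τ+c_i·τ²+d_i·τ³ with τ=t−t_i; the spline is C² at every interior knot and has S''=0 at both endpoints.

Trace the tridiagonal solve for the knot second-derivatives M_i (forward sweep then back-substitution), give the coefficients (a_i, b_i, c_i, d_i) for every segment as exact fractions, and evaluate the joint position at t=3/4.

  seg 0: a=1 b=-88/63 c=0 d=46/567
  seg 1: a=-1 b=50/63 c=46/63 d=-11/21
  seg 2: a=0 b=43/63 c=-53/63 d=53/567
S(3/4) = -3/224

Δ: Δ0=-2/3, Δ1=1, Δ2=-1
row 1: diag=8, rhs=10; c'=1/8, d'=5/4
row 2: denom=8−1·1/8=63/8; d'=(-12−1·5/4)/(63/8)=-106/63
back: M2=-106/63
back: M1=5/4−1/8·-106/63=92/63
M: M0=0, M1=92/63, M2=-106/63, M3=0
seg 0: a=1, c=M0/2=0, d=(M1−M0)/(6·3)=46/567, b=Δ0−h0·(2M0+M1)/6=-88/63
seg 1: a=-1, c=M1/2=46/63, d=(M2−M1)/(6·1)=-11/21, b=Δ1−h1·(2M1+M2)/6=50/63
seg 2: a=0, c=M2/2=-53/63, d=(M3−M2)/(6·3)=53/567, b=Δ2−h2·(2M2+M3)/6=43/63
t_q=3/4 → seg 0, τ=3/4; S=1+-88/63·τ+0·τ²+46/567·τ³=-3/224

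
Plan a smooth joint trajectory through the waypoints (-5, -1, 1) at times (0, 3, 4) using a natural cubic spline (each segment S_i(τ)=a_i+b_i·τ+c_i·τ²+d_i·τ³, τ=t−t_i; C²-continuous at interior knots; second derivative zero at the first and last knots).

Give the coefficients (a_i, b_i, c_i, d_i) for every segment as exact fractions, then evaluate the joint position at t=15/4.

  seg 0: a=-5 b=13/12 c=0 d=1/36
  seg 1: a=-1 b=11/6 c=1/4 d=-1/12
S(15/4) = 123/256

Δ: Δ0=4/3, Δ1=2
row 1: diag=8, rhs=4; c'=1/8, d'=1/2
back: M1=1/2
M: M0=0, M1=1/2, M2=0
seg 0: a=-5, c=M0/2=0, d=(M1−M0)/(6·3)=1/36, b=Δ0−h0·(2M0+M1)/6=13/12
seg 1: a=-1, c=M1/2=1/4, d=(M2−M1)/(6·1)=-1/12, b=Δ1−h1·(2M1+M2)/6=11/6
t_q=15/4 → seg 1, τ=3/4; S=-1+11/6·τ+1/4·τ²+-1/12·τ³=123/256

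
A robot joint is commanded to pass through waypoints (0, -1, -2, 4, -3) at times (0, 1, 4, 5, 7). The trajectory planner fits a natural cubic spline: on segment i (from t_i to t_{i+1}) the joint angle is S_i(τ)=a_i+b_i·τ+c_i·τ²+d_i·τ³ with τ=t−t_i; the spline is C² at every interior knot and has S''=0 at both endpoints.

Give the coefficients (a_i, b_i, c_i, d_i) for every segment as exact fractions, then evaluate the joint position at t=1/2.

  seg 0: a=0 b=-55/84 c=0 d=-29/84
  seg 1: a=-1 b=-71/42 c=-29/28 d=125/252
  seg 2: a=-2 b=461/84 c=24/7 d=-35/12
  seg 3: a=4 b=151/42 c=-149/28 d=149/168
S(1/2) = -83/224

Δ: Δ0=-1, Δ1=-1/3, Δ2=6, Δ3=-7/2
row 1: diag=8, rhs=4; c'=3/8, d'=1/2
row 2: denom=8−3·3/8=55/8; d'=(38−3·1/2)/(55/8)=292/55
row 3: denom=6−1·8/55=322/55; d'=(-57−1·292/55)/(322/55)=-149/14
back: M3=-149/14
back: M2=292/55−8/55·-149/14=48/7
back: M1=1/2−3/8·48/7=-29/14
M: M0=0, M1=-29/14, M2=48/7, M3=-149/14, M4=0
seg 0: a=0, c=M0/2=0, d=(M1−M0)/(6·1)=-29/84, b=Δ0−h0·(2M0+M1)/6=-55/84
seg 1: a=-1, c=M1/2=-29/28, d=(M2−M1)/(6·3)=125/252, b=Δ1−h1·(2M1+M2)/6=-71/42
seg 2: a=-2, c=M2/2=24/7, d=(M3−M2)/(6·1)=-35/12, b=Δ2−h2·(2M2+M3)/6=461/84
seg 3: a=4, c=M3/2=-149/28, d=(M4−M3)/(6·2)=149/168, b=Δ3−h3·(2M3+M4)/6=151/42
t_q=1/2 → seg 0, τ=1/2; S=0+-55/84·τ+0·τ²+-29/84·τ³=-83/224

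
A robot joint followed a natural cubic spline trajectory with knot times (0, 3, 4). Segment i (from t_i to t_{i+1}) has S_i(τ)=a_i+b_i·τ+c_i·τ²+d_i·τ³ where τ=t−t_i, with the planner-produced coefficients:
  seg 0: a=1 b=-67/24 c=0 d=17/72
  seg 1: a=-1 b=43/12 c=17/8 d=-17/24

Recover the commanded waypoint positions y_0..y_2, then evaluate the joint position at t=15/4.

y_0=1 y_1=-1 y_2=4
S(15/4) = 1323/512

y_0 = S_0(0) = a_0 = 1
y_1 = S_1(0) = a_1 = -1
y_2 = S_1(1) = 4
t_q=15/4 is in segment 1 (τ=3/4); S_1(τ)=1323/512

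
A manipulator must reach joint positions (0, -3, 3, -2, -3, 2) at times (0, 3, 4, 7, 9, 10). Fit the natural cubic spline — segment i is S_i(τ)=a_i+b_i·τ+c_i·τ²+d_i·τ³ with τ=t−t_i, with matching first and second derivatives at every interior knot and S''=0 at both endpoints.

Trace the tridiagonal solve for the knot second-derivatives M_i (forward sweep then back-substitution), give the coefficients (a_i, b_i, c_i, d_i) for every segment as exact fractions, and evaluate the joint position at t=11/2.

  seg 0: a=0 b=-6311/1548 c=0 d=4763/13932
  seg 1: a=-3 b=3989/774 c=4763/1548 d=-1151/516
  seg 2: a=3 b=7145/1548 c=-1399/387 d=7063/13932
  seg 3: a=-2 b=-2621/774 c=163/172 d=767/3096
  seg 4: a=-3 b=1307/387 c=314/129 d=-314/387
S(11/2) = 4817/1376

Δ: Δ0=-1, Δ1=6, Δ2=-5/3, Δ3=-1/2, Δ4=5
row 1: diag=8, rhs=42; c'=1/8, d'=21/4
row 2: denom=8−1·1/8=63/8; d'=(-46−1·21/4)/(63/8)=-410/63
row 3: denom=10−3·8/21=62/7; d'=(7−3·-410/63)/(62/7)=557/186
row 4: denom=6−2·7/31=172/31; d'=(33−2·557/186)/(172/31)=628/129
back: M4=628/129
back: M3=557/186−7/31·628/129=163/86
back: M2=-410/63−8/21·163/86=-2798/387
back: M1=21/4−1/8·-2798/387=4763/774
M: M0=0, M1=4763/774, M2=-2798/387, M3=163/86, M4=628/129, M5=0
seg 0: a=0, c=M0/2=0, d=(M1−M0)/(6·3)=4763/13932, b=Δ0−h0·(2M0+M1)/6=-6311/1548
seg 1: a=-3, c=M1/2=4763/1548, d=(M2−M1)/(6·1)=-1151/516, b=Δ1−h1·(2M1+M2)/6=3989/774
seg 2: a=3, c=M2/2=-1399/387, d=(M3−M2)/(6·3)=7063/13932, b=Δ2−h2·(2M2+M3)/6=7145/1548
seg 3: a=-2, c=M3/2=163/172, d=(M4−M3)/(6·2)=767/3096, b=Δ3−h3·(2M3+M4)/6=-2621/774
seg 4: a=-3, c=M4/2=314/129, d=(M5−M4)/(6·1)=-314/387, b=Δ4−h4·(2M4+M5)/6=1307/387
t_q=11/2 → seg 2, τ=3/2; S=3+7145/1548·τ+-1399/387·τ²+7063/13932·τ³=4817/1376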